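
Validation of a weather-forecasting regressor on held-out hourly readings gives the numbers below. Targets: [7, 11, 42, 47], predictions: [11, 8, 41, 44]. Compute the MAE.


Absolute errors: |7-11|=4, |11-8|=3, |42-41|=1, |47-44|=3
Sum = 11
MAE = 11/4 = 11/4

11/4


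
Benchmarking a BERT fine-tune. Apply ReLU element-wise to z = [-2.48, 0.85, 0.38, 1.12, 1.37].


ReLU(-2.48) = max(0, -2.48) = 0.0
ReLU(0.85) = max(0, 0.85) = 0.85
ReLU(0.38) = max(0, 0.38) = 0.38
ReLU(1.12) = max(0, 1.12) = 1.12
ReLU(1.37) = max(0, 1.37) = 1.37
result = [0.0, 0.85, 0.38, 1.12, 1.37]

[0.0, 0.85, 0.38, 1.12, 1.37]


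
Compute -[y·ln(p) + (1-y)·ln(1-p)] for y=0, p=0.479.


BCE = -[y·ln(p) + (1-y)·ln(1-p)]
= -0 - 1·ln(1-0.479)
= -ln(0.521) = 0.652

0.652


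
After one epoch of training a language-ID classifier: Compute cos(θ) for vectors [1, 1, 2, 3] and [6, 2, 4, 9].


A·B = 1·6 + 1·2 + 2·4 + 3·9 = 43
‖A‖ = √15 = 3.873, ‖B‖ = √137 = 11.7047
cos = 43/(√15·√137) = 43/√2055 = 0.9486

0.9486


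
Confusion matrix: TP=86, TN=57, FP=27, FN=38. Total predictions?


Total = TP + TN + FP + FN
= 86 + 57 + 27 + 38
= 208
(Predicted positive: 113, predicted negative: 95)

208


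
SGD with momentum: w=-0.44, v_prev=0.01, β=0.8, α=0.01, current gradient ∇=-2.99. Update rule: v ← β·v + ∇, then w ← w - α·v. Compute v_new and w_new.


v_new = 0.8·0.01 - 2.99 = 0.008 - 2.99 = -2.982
w_new = -0.44 - 0.01·-2.982 = -0.44 + 0.02982 = -0.41018

v_new=-2.982, w_new=-0.41018


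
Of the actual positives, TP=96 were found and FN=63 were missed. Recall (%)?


Recall = TP/(TP+FN)
= 96/(96+63)
= 96/159 = 60.38%

60.38%


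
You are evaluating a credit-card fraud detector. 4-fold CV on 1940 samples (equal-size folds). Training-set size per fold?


Fold size = 1940/4 = 485
Training per fold = 1940 - 485 = 1455

1455


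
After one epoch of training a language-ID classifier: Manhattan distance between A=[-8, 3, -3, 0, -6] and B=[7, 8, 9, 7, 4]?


d = |-8-7| + |3-8| + |-3-9| + |0-7| + |-6-4|
  = 15 + 5 + 12 + 7 + 10
  = 49

49


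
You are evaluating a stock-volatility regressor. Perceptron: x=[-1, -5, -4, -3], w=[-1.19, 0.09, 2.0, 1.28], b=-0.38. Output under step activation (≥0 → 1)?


z = (-1)·(-1.19) + (-5)·(0.09) + (-4)·(2.0) + (-3)·(1.28) - 0.38
  = -11.48
step(z) = 0 (z<0)

0


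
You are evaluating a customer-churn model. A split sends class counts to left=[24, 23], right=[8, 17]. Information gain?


Parent = [32, 40], H_parent = 0.9911
H_left = 0.9997 (n=47), H_right = 0.9044 (n=25)
H_children = (47/72)·0.9997 + (25/72)·0.9044 = 0.9666
IG = 0.9911 - 0.9666 = 0.0245

0.0245


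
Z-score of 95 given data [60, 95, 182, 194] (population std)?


μ = 132.75, σ = 56.7775
z = (95 - 132.75)/56.7775 = -0.6649

-0.6649


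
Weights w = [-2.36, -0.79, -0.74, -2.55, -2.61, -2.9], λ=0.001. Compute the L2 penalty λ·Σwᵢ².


‖w‖₂² = (-2.36)² + (-0.79)² + (-0.74)² + (-2.55)² + (-2.61)² + (-2.9)²
     = 5.5696 + 0.6241 + 0.5476 + 6.5025 + 6.8121 + 8.41
     = 28.4659
λ·‖w‖₂² = 0.001·28.4659 = 0.028466

0.028466


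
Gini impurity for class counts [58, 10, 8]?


Probabilities: [58/76, 10/76, 8/76] ≈ [0.7632, 0.1316, 0.1053]
Σpᵢ² = (3364 + 100 + 64)/76² = 3528/5776
Gini = 1 - Σpᵢ² = 1 - 3528/5776 = 0.3892

0.3892


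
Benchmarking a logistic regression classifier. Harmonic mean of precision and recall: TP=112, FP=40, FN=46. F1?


Precision = 112/152 = 0.7368
Recall = 112/158 = 0.7089
F1 = 2·P·R/(P+R) = 2·TP/(2·TP+FP+FN) = 224/(224+40+46) = 224/310 = 0.7226

0.7226


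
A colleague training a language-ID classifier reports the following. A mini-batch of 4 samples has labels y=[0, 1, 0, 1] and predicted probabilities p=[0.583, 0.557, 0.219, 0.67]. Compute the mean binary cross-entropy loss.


L[0] = -ln(1-0.583) = -ln(0.417) = 0.8747
L[1] = -ln(0.557) = 0.5852
L[2] = -ln(1-0.219) = -ln(0.781) = 0.2472
L[3] = -ln(0.67) = 0.4005
mean = (0.8747 + 0.5852 + 0.2472 + 0.4005)/4 = 0.5269

0.5269


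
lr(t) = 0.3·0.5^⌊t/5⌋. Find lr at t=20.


n_drops = ⌊20/5⌋ = 4
lr = 0.3·0.5^4 = 0.3·0.0625 = 0.01875

0.01875


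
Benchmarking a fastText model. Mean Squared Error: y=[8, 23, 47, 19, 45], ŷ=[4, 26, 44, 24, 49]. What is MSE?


Squared errors: (8-4)²=16, (23-26)²=9, (47-44)²=9, (19-24)²=25, (45-49)²=16
Sum = 75
MSE = 75/5 = 15

15


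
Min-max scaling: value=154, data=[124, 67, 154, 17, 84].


min=17, max=154
(154-17)/(154-17) = 137/137 = 1.0

1.0


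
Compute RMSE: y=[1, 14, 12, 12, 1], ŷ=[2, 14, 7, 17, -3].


MSE = 67/5 = 13.4
RMSE = √(67/5) = 3.6606

3.6606


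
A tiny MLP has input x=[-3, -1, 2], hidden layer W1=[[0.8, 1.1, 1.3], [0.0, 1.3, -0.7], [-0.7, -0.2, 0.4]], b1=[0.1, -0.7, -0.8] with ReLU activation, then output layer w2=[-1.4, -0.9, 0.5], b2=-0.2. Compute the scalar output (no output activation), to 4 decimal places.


z1[0] = (0.8)·(-3) + (1.1)·(-1) + (1.3)·(2) + 0.1 = -0.8
z1[1] = (0.0)·(-3) + (1.3)·(-1) + (-0.7)·(2) - 0.7 = -3.4
z1[2] = (-0.7)·(-3) + (-0.2)·(-1) + (0.4)·(2) - 0.8 = 2.3
h = ReLU(z1) = [0.0, 0.0, 2.3]
output = (-1.4)·(0.0) + (-0.9)·(0.0) + (0.5)·(2.3) - 0.2 = 0.95

0.95


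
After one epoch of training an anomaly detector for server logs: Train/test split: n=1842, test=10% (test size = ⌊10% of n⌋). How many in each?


Test = ⌊1842·10/100⌋ = 184
Train = 1842 - 184 = 1658

Train: 1658, Test: 184


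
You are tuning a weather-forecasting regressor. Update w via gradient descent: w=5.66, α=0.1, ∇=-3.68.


w_new = w - α·∇
= 5.66 - 0.1·-3.68
= 5.66 + 0.368
= 6.028

6.028


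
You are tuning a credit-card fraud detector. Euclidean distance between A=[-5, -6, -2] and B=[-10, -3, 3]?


d = √((-5+ 10)² + (-6+ 3)² + (-2-3)²)
  = √(25 + 9 + 25)
  = √59 = 7.6811

7.6811


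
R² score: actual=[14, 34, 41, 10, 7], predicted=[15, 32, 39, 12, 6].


ȳ = 21.2
SS_res = Σ(y-ŷ)² = 14
SS_tot = Σ(y-ȳ)² = 934.8
R² = 1 - SS_res/SS_tot = 1 - 0.015 = 0.985

0.985


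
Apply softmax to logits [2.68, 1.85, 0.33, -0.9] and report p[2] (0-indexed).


Exponentials: e^2.68=14.5851, e^1.85=6.3598, e^0.33=1.391, e^-0.9=0.4066
Sum = 22.7425
Softmax = [0.6413, 0.2796, 0.0612, 0.0179]
p[2] = 1.391/22.7425 = 0.0612

0.0612


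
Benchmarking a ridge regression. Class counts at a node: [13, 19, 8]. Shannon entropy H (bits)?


Probabilities: [13/40, 19/40, 8/40] ≈ [0.325, 0.475, 0.2]
H = -((13/40)·log₂(13/40) + (19/40)·log₂(19/40) + (8/40)·log₂(8/40))
  = 1.5015 bits

1.5015 bits


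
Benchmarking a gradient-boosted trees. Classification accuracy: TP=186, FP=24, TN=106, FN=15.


Accuracy = (TP+TN)/(TP+TN+FP+FN)
= (186+106)/(331)
= 292/331 = 88.22%

88.22%


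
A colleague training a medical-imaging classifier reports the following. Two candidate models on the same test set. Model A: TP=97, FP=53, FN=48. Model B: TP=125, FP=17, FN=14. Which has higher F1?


Model A: P=97/150=0.6467, R=97/145=0.669, F1=2PR/(P+R)=2TP/(2TP+FP+FN)=194/295=0.6576
Model B: P=125/142=0.8803, R=125/139=0.8993, F1=2PR/(P+R)=2TP/(2TP+FP+FN)=250/281=0.8897
0.6576 < 0.8897 → Model B

Model B


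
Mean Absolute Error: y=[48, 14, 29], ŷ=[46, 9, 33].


Absolute errors: |48-46|=2, |14-9|=5, |29-33|=4
Sum = 11
MAE = 11/3 = 11/3

11/3


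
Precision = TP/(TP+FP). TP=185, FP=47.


Precision = TP/(TP+FP)
= 185/(185+47)
= 185/232 = 79.74%

79.74%


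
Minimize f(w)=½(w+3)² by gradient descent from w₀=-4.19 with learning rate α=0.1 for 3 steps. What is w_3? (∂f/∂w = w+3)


step 1: grad = -4.19+3 = -1.19; w = -4.19 - 0.1·(-1.19) = -4.071
step 2: grad = -4.071+3 = -1.071; w = -4.071 - 0.1·(-1.071) = -3.9639
step 3: grad = -3.9639+3 = -0.9639; w = -3.9639 - 0.1·(-0.9639) = -3.86751

-3.86751


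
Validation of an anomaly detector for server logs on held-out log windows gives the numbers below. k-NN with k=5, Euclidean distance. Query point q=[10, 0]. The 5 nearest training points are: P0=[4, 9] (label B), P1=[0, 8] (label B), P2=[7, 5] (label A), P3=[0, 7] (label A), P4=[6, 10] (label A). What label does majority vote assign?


d(q,P0) = 10.8167  (label B)
d(q,P1) = 12.8062  (label B)
d(q,P2) = 5.831  (label A)
d(q,P3) = 12.2066  (label A)
d(q,P4) = 10.7703  (label A)
Votes: A=3, B=2
Majority → A

A


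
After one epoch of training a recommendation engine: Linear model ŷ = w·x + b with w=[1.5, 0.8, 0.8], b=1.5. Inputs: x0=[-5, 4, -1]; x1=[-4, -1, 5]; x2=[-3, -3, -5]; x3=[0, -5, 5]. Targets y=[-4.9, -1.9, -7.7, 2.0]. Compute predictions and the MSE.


ŷ0 = (1.5)·(-5) + (0.8)·(4) + (0.8)·(-1) + 1.5 = -3.6
ŷ1 = (1.5)·(-4) + (0.8)·(-1) + (0.8)·(5) + 1.5 = -1.3
ŷ2 = (1.5)·(-3) + (0.8)·(-3) + (0.8)·(-5) + 1.5 = -9.4
ŷ3 = (1.5)·(0) + (0.8)·(-5) + (0.8)·(5) + 1.5 = 1.5
errors² = [1.69, 0.36, 2.89, 0.25]
MSE = 5.1900/4 = 1.2975

1.2975


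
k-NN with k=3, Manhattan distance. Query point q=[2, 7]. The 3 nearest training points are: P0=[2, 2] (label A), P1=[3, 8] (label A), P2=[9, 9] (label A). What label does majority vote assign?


d(q,P0) = 5  (label A)
d(q,P1) = 2  (label A)
d(q,P2) = 9  (label A)
Votes: A=3, B=0
Majority → A

A


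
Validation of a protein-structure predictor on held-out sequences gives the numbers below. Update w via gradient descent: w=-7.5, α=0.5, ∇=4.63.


w_new = w - α·∇
= -7.5 - 0.5·4.63
= -7.5 - 2.315
= -9.815

-9.815


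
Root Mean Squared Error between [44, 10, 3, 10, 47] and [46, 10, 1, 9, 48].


MSE = 10/5 = 2
RMSE = √(10/5) = 1.4142

1.4142


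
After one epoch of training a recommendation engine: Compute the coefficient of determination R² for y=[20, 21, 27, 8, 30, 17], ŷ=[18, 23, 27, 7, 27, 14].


ȳ = 20.5
SS_res = Σ(y-ŷ)² = 27
SS_tot = Σ(y-ȳ)² = 301.5
R² = 1 - SS_res/SS_tot = 1 - 0.0896 = 0.9104

0.9104


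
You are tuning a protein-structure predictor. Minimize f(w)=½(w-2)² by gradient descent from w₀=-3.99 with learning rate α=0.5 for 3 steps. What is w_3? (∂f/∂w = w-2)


step 1: grad = -3.99-2 = -5.99; w = -3.99 - 0.5·(-5.99) = -0.995
step 2: grad = -0.995-2 = -2.995; w = -0.995 - 0.5·(-2.995) = 0.5025
step 3: grad = 0.5025-2 = -1.4975; w = 0.5025 - 0.5·(-1.4975) = 1.25125

1.25125


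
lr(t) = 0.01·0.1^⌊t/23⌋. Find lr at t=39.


n_drops = ⌊39/23⌋ = 1
lr = 0.01·0.1^1 = 0.01·0.1 = 0.001

0.001


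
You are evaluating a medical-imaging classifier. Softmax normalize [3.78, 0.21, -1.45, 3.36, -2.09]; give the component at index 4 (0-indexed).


Exponentials: e^3.78=43.816, e^0.21=1.2337, e^-1.45=0.2346, e^3.36=28.7892, e^-2.09=0.1237
Sum = 74.1972
Softmax = [0.5905, 0.0166, 0.0032, 0.388, 0.0017]
p[4] = 0.1237/74.1972 = 0.0017

0.0017


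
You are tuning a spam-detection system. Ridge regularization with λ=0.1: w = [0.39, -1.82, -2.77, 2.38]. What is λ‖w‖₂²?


‖w‖₂² = (0.39)² + (-1.82)² + (-2.77)² + (2.38)²
     = 0.1521 + 3.3124 + 7.6729 + 5.6644
     = 16.8018
λ·‖w‖₂² = 0.1·16.8018 = 1.68018

1.68018


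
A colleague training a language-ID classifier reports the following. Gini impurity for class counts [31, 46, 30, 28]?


Probabilities: [31/135, 46/135, 30/135, 28/135] ≈ [0.2296, 0.3407, 0.2222, 0.2074]
Σpᵢ² = (961 + 2116 + 900 + 784)/135² = 4761/18225
Gini = 1 - Σpᵢ² = 1 - 4761/18225 = 0.7388

0.7388


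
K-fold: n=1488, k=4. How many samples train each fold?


Fold size = 1488/4 = 372
Training per fold = 1488 - 372 = 1116

1116


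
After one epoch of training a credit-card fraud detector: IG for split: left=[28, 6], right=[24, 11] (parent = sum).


Parent = [52, 17], H_parent = 0.8055
H_left = 0.6723 (n=34), H_right = 0.8981 (n=35)
H_children = (34/69)·0.6723 + (35/69)·0.8981 = 0.7868
IG = 0.8055 - 0.7868 = 0.0187

0.0187


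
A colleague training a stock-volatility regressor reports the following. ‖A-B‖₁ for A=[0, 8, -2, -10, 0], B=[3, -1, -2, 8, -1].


d = |0-3| + |8+ 1| + |-2+ 2| + |-10-8| + |0+ 1|
  = 3 + 9 + 0 + 18 + 1
  = 31

31


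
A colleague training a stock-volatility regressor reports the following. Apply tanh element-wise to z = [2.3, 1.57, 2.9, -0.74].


tanh(2.3) = 0.9801
tanh(1.57) = 0.917
tanh(2.9) = 0.994
tanh(-0.74) = -0.6291
result = [0.9801, 0.917, 0.994, -0.6291]

[0.9801, 0.917, 0.994, -0.6291]


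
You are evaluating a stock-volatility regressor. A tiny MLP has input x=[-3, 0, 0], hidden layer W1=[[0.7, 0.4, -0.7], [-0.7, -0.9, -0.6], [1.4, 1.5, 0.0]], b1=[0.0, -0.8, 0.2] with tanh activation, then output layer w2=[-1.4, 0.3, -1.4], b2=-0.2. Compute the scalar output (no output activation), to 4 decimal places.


z1[0] = (0.7)·(-3) + (0.4)·(0) + (-0.7)·(0) + 0.0 = -2.1
z1[1] = (-0.7)·(-3) + (-0.9)·(0) + (-0.6)·(0) - 0.8 = 1.3
z1[2] = (1.4)·(-3) + (1.5)·(0) + (0.0)·(0) + 0.2 = -4.0
h = tanh(z1) = [-0.9705, 0.8617, -0.9993]
output = (-1.4)·(-0.9705) + (0.3)·(0.8617) + (-1.4)·(-0.9993) - 0.2 = 2.8162

2.8162


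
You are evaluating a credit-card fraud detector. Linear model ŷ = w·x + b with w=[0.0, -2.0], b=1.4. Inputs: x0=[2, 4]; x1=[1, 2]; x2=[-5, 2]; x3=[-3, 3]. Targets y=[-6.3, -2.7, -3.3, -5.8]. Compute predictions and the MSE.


ŷ0 = (0.0)·(2) + (-2.0)·(4) + 1.4 = -6.6
ŷ1 = (0.0)·(1) + (-2.0)·(2) + 1.4 = -2.6
ŷ2 = (0.0)·(-5) + (-2.0)·(2) + 1.4 = -2.6
ŷ3 = (0.0)·(-3) + (-2.0)·(3) + 1.4 = -4.6
errors² = [0.09, 0.01, 0.49, 1.44]
MSE = 2.0300/4 = 0.5075

0.5075


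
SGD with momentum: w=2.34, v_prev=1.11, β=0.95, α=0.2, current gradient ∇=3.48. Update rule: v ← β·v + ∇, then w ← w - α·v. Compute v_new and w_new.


v_new = 0.95·1.11 + 3.48 = 1.0545 + 3.48 = 4.5345
w_new = 2.34 - 0.2·4.5345 = 2.34 - 0.9069 = 1.4331

v_new=4.5345, w_new=1.4331


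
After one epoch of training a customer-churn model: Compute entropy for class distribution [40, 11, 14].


Probabilities: [40/65, 11/65, 14/65] ≈ [0.6154, 0.1692, 0.2154]
H = -((40/65)·log₂(40/65) + (11/65)·log₂(11/65) + (14/65)·log₂(14/65))
  = 1.3418 bits

1.3418 bits


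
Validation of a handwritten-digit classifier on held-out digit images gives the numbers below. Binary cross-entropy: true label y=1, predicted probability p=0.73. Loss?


BCE = -[y·ln(p) + (1-y)·ln(1-p)]
= -1·ln(0.73) - 0
= -ln(0.73) = 0.3147

0.3147


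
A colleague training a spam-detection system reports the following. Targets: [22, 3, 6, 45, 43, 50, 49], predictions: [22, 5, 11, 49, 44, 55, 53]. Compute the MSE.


Squared errors: (22-22)²=0, (3-5)²=4, (6-11)²=25, (45-49)²=16, (43-44)²=1, (50-55)²=25, (49-53)²=16
Sum = 87
MSE = 87/7 = 87/7

87/7


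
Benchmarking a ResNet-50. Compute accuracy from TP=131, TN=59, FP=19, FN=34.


Accuracy = (TP+TN)/(TP+TN+FP+FN)
= (131+59)/(243)
= 190/243 = 78.19%

78.19%


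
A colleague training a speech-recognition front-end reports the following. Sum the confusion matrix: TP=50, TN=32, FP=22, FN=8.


Total = TP + TN + FP + FN
= 50 + 32 + 22 + 8
= 112
(Predicted positive: 72, predicted negative: 40)

112


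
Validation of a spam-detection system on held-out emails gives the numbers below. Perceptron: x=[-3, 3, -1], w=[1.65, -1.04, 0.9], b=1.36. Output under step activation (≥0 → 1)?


z = (-3)·(1.65) + (3)·(-1.04) + (-1)·(0.9) + 1.36
  = -7.61
step(z) = 0 (z<0)

0


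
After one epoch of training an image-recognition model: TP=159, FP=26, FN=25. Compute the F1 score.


Precision = 159/185 = 0.8595
Recall = 159/184 = 0.8641
F1 = 2·P·R/(P+R) = 2·TP/(2·TP+FP+FN) = 318/(318+26+25) = 318/369 = 0.8618

0.8618


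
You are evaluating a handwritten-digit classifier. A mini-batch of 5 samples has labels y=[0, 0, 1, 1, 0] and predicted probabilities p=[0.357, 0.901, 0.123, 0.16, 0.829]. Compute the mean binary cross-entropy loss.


L[0] = -ln(1-0.357) = -ln(0.643) = 0.4416
L[1] = -ln(1-0.901) = -ln(0.099) = 2.3126
L[2] = -ln(0.123) = 2.0956
L[3] = -ln(0.16) = 1.8326
L[4] = -ln(1-0.829) = -ln(0.171) = 1.7661
mean = (0.4416 + 2.3126 + 2.0956 + 1.8326 + 1.7661)/5 = 1.6897

1.6897


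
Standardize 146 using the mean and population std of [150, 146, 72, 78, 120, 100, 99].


μ = 109.2857, σ = 28.4892
z = (146 - 109.2857)/28.4892 = 1.2887

1.2887


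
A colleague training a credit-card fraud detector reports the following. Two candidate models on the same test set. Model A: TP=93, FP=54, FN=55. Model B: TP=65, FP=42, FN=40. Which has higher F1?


Model A: P=93/147=0.6327, R=93/148=0.6284, F1=2PR/(P+R)=2TP/(2TP+FP+FN)=186/295=0.6305
Model B: P=65/107=0.6075, R=65/105=0.619, F1=2PR/(P+R)=2TP/(2TP+FP+FN)=130/212=0.6132
0.6305 > 0.6132 → Model A

Model A


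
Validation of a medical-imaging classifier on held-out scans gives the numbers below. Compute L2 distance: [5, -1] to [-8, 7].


d = √((5+ 8)² + (-1-7)²)
  = √(169 + 64)
  = √233 = 15.2643

15.2643


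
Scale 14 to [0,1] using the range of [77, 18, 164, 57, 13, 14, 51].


min=13, max=164
(14-13)/(164-13) = 1/151 = 0.0066

0.0066


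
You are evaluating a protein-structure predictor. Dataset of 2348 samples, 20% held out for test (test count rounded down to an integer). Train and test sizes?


Test = ⌊2348·20/100⌋ = 469
Train = 2348 - 469 = 1879

Train: 1879, Test: 469


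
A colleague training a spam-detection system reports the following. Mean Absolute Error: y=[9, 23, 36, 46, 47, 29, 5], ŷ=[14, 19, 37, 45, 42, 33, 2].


Absolute errors: |9-14|=5, |23-19|=4, |36-37|=1, |46-45|=1, |47-42|=5, |29-33|=4, |5-2|=3
Sum = 23
MAE = 23/7 = 23/7

23/7


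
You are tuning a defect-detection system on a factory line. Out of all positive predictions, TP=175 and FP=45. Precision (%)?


Precision = TP/(TP+FP)
= 175/(175+45)
= 175/220 = 79.55%

79.55%


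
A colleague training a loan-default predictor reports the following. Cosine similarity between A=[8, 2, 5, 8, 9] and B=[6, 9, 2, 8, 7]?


A·B = 8·6 + 2·9 + 5·2 + 8·8 + 9·7 = 203
‖A‖ = √238 = 15.4272, ‖B‖ = √234 = 15.2971
cos = 203/(√238·√234) = 203/√55692 = 0.8602

0.8602


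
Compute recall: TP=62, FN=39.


Recall = TP/(TP+FN)
= 62/(62+39)
= 62/101 = 61.39%

61.39%


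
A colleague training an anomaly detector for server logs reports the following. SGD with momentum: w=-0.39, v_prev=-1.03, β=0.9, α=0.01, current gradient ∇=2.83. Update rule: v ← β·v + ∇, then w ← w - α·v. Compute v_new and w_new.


v_new = 0.9·-1.03 + 2.83 = -0.927 + 2.83 = 1.903
w_new = -0.39 - 0.01·1.903 = -0.39 - 0.01903 = -0.40903

v_new=1.903, w_new=-0.40903


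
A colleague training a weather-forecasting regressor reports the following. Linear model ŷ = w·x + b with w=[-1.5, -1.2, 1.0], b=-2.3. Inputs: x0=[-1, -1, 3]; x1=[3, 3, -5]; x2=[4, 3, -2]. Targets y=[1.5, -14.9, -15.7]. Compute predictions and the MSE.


ŷ0 = (-1.5)·(-1) + (-1.2)·(-1) + (1.0)·(3) - 2.3 = 3.4
ŷ1 = (-1.5)·(3) + (-1.2)·(3) + (1.0)·(-5) - 2.3 = -15.4
ŷ2 = (-1.5)·(4) + (-1.2)·(3) + (1.0)·(-2) - 2.3 = -13.9
errors² = [3.61, 0.25, 3.24]
MSE = 7.1000/3 = 2.3667

2.3667


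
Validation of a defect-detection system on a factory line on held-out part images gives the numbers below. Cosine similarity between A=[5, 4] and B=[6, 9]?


A·B = 5·6 + 4·9 = 66
‖A‖ = √41 = 6.4031, ‖B‖ = √117 = 10.8167
cos = 66/(√41·√117) = 66/√4797 = 0.9529

0.9529


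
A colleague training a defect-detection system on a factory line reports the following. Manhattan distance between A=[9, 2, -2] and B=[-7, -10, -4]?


d = |9+ 7| + |2+ 10| + |-2+ 4|
  = 16 + 12 + 2
  = 30

30


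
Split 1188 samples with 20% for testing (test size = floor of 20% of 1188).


Test = ⌊1188·20/100⌋ = 237
Train = 1188 - 237 = 951

Train: 951, Test: 237


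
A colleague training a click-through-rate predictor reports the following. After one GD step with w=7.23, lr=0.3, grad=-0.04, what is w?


w_new = w - α·∇
= 7.23 - 0.3·-0.04
= 7.23 + 0.012
= 7.242

7.242


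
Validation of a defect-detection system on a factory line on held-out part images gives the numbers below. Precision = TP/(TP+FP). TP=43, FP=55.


Precision = TP/(TP+FP)
= 43/(43+55)
= 43/98 = 43.88%

43.88%


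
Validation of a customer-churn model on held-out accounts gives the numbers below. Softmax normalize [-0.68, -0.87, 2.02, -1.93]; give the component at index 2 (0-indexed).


Exponentials: e^-0.68=0.5066, e^-0.87=0.419, e^2.02=7.5383, e^-1.93=0.1451
Sum = 8.609
Softmax = [0.0588, 0.0487, 0.8756, 0.0169]
p[2] = 7.5383/8.609 = 0.8756

0.8756


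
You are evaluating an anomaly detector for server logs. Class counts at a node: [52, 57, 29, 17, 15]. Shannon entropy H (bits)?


Probabilities: [52/170, 57/170, 29/170, 17/170, 15/170] ≈ [0.3059, 0.3353, 0.1706, 0.1, 0.0882]
H = -((52/170)·log₂(52/170) + (57/170)·log₂(57/170) + (29/170)·log₂(29/170) + (17/170)·log₂(17/170) + (15/170)·log₂(15/170))
  = 2.1278 bits

2.1278 bits


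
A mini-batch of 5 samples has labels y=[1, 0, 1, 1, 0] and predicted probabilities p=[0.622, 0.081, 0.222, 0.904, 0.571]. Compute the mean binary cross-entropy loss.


L[0] = -ln(0.622) = 0.4748
L[1] = -ln(1-0.081) = -ln(0.919) = 0.0845
L[2] = -ln(0.222) = 1.5051
L[3] = -ln(0.904) = 0.1009
L[4] = -ln(1-0.571) = -ln(0.429) = 0.8463
mean = (0.4748 + 0.0845 + 1.5051 + 0.1009 + 0.8463)/5 = 0.6023

0.6023


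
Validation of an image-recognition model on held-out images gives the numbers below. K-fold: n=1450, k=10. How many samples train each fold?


Fold size = 1450/10 = 145
Training per fold = 1450 - 145 = 1305

1305


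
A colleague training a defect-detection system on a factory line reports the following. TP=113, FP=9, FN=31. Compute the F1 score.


Precision = 113/122 = 0.9262
Recall = 113/144 = 0.7847
F1 = 2·P·R/(P+R) = 2·TP/(2·TP+FP+FN) = 226/(226+9+31) = 226/266 = 0.8496

0.8496


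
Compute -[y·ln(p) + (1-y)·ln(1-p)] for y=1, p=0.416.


BCE = -[y·ln(p) + (1-y)·ln(1-p)]
= -1·ln(0.416) - 0
= -ln(0.416) = 0.8771

0.8771


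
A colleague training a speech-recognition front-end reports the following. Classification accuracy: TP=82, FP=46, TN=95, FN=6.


Accuracy = (TP+TN)/(TP+TN+FP+FN)
= (82+95)/(229)
= 177/229 = 77.29%

77.29%


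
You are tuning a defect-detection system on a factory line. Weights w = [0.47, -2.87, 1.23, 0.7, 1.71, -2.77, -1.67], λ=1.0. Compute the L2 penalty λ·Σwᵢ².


‖w‖₂² = (0.47)² + (-2.87)² + (1.23)² + (0.7)² + (1.71)² + (-2.77)² + (-1.67)²
     = 0.2209 + 8.2369 + 1.5129 + 0.49 + 2.9241 + 7.6729 + 2.7889
     = 23.8466
λ·‖w‖₂² = 1.0·23.8466 = 23.8466

23.8466


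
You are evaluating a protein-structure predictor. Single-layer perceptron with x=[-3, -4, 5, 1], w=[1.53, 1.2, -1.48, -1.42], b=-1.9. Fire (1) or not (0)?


z = (-3)·(1.53) + (-4)·(1.2) + (5)·(-1.48) + (1)·(-1.42) - 1.9
  = -20.11
step(z) = 0 (z<0)

0


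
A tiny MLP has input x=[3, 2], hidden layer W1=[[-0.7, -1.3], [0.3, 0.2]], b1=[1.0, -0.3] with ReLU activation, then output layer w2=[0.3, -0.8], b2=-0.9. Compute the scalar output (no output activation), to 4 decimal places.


z1[0] = (-0.7)·(3) + (-1.3)·(2) + 1.0 = -3.7
z1[1] = (0.3)·(3) + (0.2)·(2) - 0.3 = 1.0
h = ReLU(z1) = [0.0, 1.0]
output = (0.3)·(0.0) + (-0.8)·(1.0) - 0.9 = -1.7

-1.7


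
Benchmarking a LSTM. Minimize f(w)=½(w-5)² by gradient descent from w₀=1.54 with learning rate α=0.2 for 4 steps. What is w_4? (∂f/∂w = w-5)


step 1: grad = 1.54-5 = -3.46; w = 1.54 - 0.2·(-3.46) = 2.232
step 2: grad = 2.232-5 = -2.768; w = 2.232 - 0.2·(-2.768) = 2.7856
step 3: grad = 2.7856-5 = -2.2144; w = 2.7856 - 0.2·(-2.2144) = 3.22848
step 4: grad = 3.22848-5 = -1.77152; w = 3.22848 - 0.2·(-1.77152) = 3.582784

3.582784


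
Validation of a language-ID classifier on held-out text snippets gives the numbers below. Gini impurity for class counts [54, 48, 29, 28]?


Probabilities: [54/159, 48/159, 29/159, 28/159] ≈ [0.3396, 0.3019, 0.1824, 0.1761]
Σpᵢ² = (2916 + 2304 + 841 + 784)/159² = 6845/25281
Gini = 1 - Σpᵢ² = 1 - 6845/25281 = 0.7292

0.7292


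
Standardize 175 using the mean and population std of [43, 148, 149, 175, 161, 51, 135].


μ = 123.1429, σ = 49.5362
z = (175 - 123.1429)/49.5362 = 1.0469

1.0469


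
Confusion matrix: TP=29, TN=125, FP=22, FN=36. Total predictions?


Total = TP + TN + FP + FN
= 29 + 125 + 22 + 36
= 212
(Predicted positive: 51, predicted negative: 161)

212


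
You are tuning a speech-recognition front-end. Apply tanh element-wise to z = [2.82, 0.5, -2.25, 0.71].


tanh(2.82) = 0.9929
tanh(0.5) = 0.4621
tanh(-2.25) = -0.978
tanh(0.71) = 0.6107
result = [0.9929, 0.4621, -0.978, 0.6107]

[0.9929, 0.4621, -0.978, 0.6107]


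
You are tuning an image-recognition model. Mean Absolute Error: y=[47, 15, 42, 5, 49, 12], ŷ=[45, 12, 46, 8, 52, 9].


Absolute errors: |47-45|=2, |15-12|=3, |42-46|=4, |5-8|=3, |49-52|=3, |12-9|=3
Sum = 18
MAE = 18/6 = 3

3


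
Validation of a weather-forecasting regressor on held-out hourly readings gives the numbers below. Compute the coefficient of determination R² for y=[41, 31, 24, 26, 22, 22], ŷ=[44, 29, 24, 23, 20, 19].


ȳ = 27.6667
SS_res = Σ(y-ŷ)² = 35
SS_tot = Σ(y-ȳ)² = 269.33
R² = 1 - SS_res/SS_tot = 1 - 0.13 = 0.87

0.87


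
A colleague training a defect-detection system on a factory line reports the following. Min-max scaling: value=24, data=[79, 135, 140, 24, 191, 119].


min=24, max=191
(24-24)/(191-24) = 0/167 = 0.0

0.0


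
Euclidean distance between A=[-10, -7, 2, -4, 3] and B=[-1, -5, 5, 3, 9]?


d = √((-10+ 1)² + (-7+ 5)² + (2-5)² + (-4-3)² + (3-9)²)
  = √(81 + 4 + 9 + 49 + 36)
  = √179 = 13.3791

13.3791


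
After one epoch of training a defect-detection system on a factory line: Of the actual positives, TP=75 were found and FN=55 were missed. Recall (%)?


Recall = TP/(TP+FN)
= 75/(75+55)
= 75/130 = 57.69%

57.69%


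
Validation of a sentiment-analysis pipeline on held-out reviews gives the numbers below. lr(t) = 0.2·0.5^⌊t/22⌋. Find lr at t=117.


n_drops = ⌊117/22⌋ = 5
lr = 0.2·0.5^5 = 0.2·0.03125 = 0.00625

0.00625


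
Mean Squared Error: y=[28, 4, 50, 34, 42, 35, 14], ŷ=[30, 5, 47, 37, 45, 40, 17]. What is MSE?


Squared errors: (28-30)²=4, (4-5)²=1, (50-47)²=9, (34-37)²=9, (42-45)²=9, (35-40)²=25, (14-17)²=9
Sum = 66
MSE = 66/7 = 66/7

66/7


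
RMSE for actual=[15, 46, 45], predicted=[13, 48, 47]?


MSE = 12/3 = 4
RMSE = √(12/3) = 2.0

2.0


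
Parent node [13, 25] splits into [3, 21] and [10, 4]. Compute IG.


Parent = [13, 25], H_parent = 0.9268
H_left = 0.5436 (n=24), H_right = 0.8631 (n=14)
H_children = (24/38)·0.5436 + (14/38)·0.8631 = 0.6613
IG = 0.9268 - 0.6613 = 0.2655

0.2655


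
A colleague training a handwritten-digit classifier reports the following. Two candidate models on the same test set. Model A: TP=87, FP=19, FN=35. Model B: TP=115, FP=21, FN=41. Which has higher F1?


Model A: P=87/106=0.8208, R=87/122=0.7131, F1=2PR/(P+R)=2TP/(2TP+FP+FN)=174/228=0.7632
Model B: P=115/136=0.8456, R=115/156=0.7372, F1=2PR/(P+R)=2TP/(2TP+FP+FN)=230/292=0.7877
0.7632 < 0.7877 → Model B

Model B


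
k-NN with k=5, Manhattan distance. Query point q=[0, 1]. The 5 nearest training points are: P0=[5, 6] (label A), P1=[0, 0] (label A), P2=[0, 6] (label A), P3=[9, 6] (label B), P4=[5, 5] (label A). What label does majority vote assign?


d(q,P0) = 10  (label A)
d(q,P1) = 1  (label A)
d(q,P2) = 5  (label A)
d(q,P3) = 14  (label B)
d(q,P4) = 9  (label A)
Votes: A=4, B=1
Majority → A

A


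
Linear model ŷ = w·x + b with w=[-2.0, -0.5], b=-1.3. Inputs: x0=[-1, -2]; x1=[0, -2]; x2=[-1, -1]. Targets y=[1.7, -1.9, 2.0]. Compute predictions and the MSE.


ŷ0 = (-2.0)·(-1) + (-0.5)·(-2) - 1.3 = 1.7
ŷ1 = (-2.0)·(0) + (-0.5)·(-2) - 1.3 = -0.3
ŷ2 = (-2.0)·(-1) + (-0.5)·(-1) - 1.3 = 1.2
errors² = [0.0, 2.56, 0.64]
MSE = 3.2000/3 = 1.0667

1.0667


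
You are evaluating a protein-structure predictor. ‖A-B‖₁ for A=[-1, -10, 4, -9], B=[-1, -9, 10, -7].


d = |-1+ 1| + |-10+ 9| + |4-10| + |-9+ 7|
  = 0 + 1 + 6 + 2
  = 9

9


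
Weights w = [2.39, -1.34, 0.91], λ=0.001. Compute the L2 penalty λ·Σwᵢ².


‖w‖₂² = (2.39)² + (-1.34)² + (0.91)²
     = 5.7121 + 1.7956 + 0.8281
     = 8.3358
λ·‖w‖₂² = 0.001·8.3358 = 0.008336

0.008336


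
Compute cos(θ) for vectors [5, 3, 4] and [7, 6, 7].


A·B = 5·7 + 3·6 + 4·7 = 81
‖A‖ = √50 = 7.0711, ‖B‖ = √134 = 11.5758
cos = 81/(√50·√134) = 81/√6700 = 0.9896

0.9896


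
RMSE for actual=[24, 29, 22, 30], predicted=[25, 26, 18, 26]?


MSE = 42/4 = 10.5
RMSE = √(42/4) = 3.2404

3.2404


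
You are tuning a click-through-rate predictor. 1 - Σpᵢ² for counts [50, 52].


Probabilities: [50/102, 52/102] ≈ [0.4902, 0.5098]
Σpᵢ² = (2500 + 2704)/102² = 5204/10404
Gini = 1 - Σpᵢ² = 1 - 5204/10404 = 0.4998

0.4998


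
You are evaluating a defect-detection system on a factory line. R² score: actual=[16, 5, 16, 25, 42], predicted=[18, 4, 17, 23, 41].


ȳ = 20.8
SS_res = Σ(y-ŷ)² = 11
SS_tot = Σ(y-ȳ)² = 762.8
R² = 1 - SS_res/SS_tot = 1 - 0.0144 = 0.9856

0.9856


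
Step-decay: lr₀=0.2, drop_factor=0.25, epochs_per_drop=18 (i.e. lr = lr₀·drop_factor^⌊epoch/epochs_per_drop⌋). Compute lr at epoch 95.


n_drops = ⌊95/18⌋ = 5
lr = 0.2·0.25^5 = 0.2·0.0009765625 = 0.0001953125

0.0001953125


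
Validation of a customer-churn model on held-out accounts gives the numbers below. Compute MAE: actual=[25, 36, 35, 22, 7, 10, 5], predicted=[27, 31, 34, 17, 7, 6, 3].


Absolute errors: |25-27|=2, |36-31|=5, |35-34|=1, |22-17|=5, |7-7|=0, |10-6|=4, |5-3|=2
Sum = 19
MAE = 19/7 = 19/7

19/7


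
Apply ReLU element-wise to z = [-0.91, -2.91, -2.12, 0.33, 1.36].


ReLU(-0.91) = max(0, -0.91) = 0.0
ReLU(-2.91) = max(0, -2.91) = 0.0
ReLU(-2.12) = max(0, -2.12) = 0.0
ReLU(0.33) = max(0, 0.33) = 0.33
ReLU(1.36) = max(0, 1.36) = 1.36
result = [0.0, 0.0, 0.0, 0.33, 1.36]

[0.0, 0.0, 0.0, 0.33, 1.36]


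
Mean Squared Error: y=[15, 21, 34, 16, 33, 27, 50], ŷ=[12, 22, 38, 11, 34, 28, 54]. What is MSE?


Squared errors: (15-12)²=9, (21-22)²=1, (34-38)²=16, (16-11)²=25, (33-34)²=1, (27-28)²=1, (50-54)²=16
Sum = 69
MSE = 69/7 = 69/7

69/7


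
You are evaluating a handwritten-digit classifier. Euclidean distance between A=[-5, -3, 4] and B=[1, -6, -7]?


d = √((-5-1)² + (-3+ 6)² + (4+ 7)²)
  = √(36 + 9 + 121)
  = √166 = 12.8841

12.8841


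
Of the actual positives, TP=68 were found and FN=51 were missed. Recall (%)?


Recall = TP/(TP+FN)
= 68/(68+51)
= 68/119 = 57.14%

57.14%


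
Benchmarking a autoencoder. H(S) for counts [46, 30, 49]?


Probabilities: [46/125, 30/125, 49/125] ≈ [0.368, 0.24, 0.392]
H = -((46/125)·log₂(46/125) + (30/125)·log₂(30/125) + (49/125)·log₂(49/125))
  = 1.5545 bits

1.5545 bits


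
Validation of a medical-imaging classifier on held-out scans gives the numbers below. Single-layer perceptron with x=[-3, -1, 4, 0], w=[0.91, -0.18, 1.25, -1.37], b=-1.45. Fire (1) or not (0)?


z = (-3)·(0.91) + (-1)·(-0.18) + (4)·(1.25) + (0)·(-1.37) - 1.45
  = 1.0
step(z) = 1 (z≥0)

1


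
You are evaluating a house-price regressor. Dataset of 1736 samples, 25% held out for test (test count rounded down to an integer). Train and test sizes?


Test = ⌊1736·25/100⌋ = 434
Train = 1736 - 434 = 1302

Train: 1302, Test: 434


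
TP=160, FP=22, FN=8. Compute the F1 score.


Precision = 160/182 = 0.8791
Recall = 160/168 = 0.9524
F1 = 2·P·R/(P+R) = 2·TP/(2·TP+FP+FN) = 320/(320+22+8) = 320/350 = 0.9143

0.9143


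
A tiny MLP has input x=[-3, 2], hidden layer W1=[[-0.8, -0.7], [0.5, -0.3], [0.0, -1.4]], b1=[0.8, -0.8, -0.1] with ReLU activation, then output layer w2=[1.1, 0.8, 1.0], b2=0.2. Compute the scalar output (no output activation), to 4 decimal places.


z1[0] = (-0.8)·(-3) + (-0.7)·(2) + 0.8 = 1.8
z1[1] = (0.5)·(-3) + (-0.3)·(2) - 0.8 = -2.9
z1[2] = (0.0)·(-3) + (-1.4)·(2) - 0.1 = -2.9
h = ReLU(z1) = [1.8, 0.0, 0.0]
output = (1.1)·(1.8) + (0.8)·(0.0) + (1.0)·(0.0) + 0.2 = 2.18

2.18


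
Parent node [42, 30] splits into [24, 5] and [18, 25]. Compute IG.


Parent = [42, 30], H_parent = 0.9799
H_left = 0.6632 (n=29), H_right = 0.9808 (n=43)
H_children = (29/72)·0.6632 + (43/72)·0.9808 = 0.8529
IG = 0.9799 - 0.8529 = 0.127

0.127


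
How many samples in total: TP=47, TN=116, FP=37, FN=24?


Total = TP + TN + FP + FN
= 47 + 116 + 37 + 24
= 224
(Predicted positive: 84, predicted negative: 140)

224


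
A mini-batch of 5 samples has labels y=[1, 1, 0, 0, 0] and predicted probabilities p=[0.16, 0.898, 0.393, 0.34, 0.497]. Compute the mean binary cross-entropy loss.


L[0] = -ln(0.16) = 1.8326
L[1] = -ln(0.898) = 0.1076
L[2] = -ln(1-0.393) = -ln(0.607) = 0.4992
L[3] = -ln(1-0.34) = -ln(0.66) = 0.4155
L[4] = -ln(1-0.497) = -ln(0.503) = 0.6872
mean = (1.8326 + 0.1076 + 0.4992 + 0.4155 + 0.6872)/5 = 0.7084

0.7084


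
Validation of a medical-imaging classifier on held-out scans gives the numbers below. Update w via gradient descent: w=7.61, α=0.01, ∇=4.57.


w_new = w - α·∇
= 7.61 - 0.01·4.57
= 7.61 - 0.0457
= 7.5643

7.5643


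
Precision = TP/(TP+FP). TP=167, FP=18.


Precision = TP/(TP+FP)
= 167/(167+18)
= 167/185 = 90.27%

90.27%


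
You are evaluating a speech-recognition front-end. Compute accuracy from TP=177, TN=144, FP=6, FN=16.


Accuracy = (TP+TN)/(TP+TN+FP+FN)
= (177+144)/(343)
= 321/343 = 93.59%

93.59%


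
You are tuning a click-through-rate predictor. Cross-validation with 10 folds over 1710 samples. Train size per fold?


Fold size = 1710/10 = 171
Training per fold = 1710 - 171 = 1539

1539


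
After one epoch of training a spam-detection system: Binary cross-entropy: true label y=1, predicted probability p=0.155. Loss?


BCE = -[y·ln(p) + (1-y)·ln(1-p)]
= -1·ln(0.155) - 0
= -ln(0.155) = 1.8643

1.8643


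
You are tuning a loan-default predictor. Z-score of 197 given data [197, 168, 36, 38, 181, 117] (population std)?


μ = 122.8333, σ = 65.4406
z = (197 - 122.8333)/65.4406 = 1.1333

1.1333


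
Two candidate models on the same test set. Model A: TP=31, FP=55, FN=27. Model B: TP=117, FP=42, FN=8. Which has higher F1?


Model A: P=31/86=0.3605, R=31/58=0.5345, F1=2PR/(P+R)=2TP/(2TP+FP+FN)=62/144=0.4306
Model B: P=117/159=0.7358, R=117/125=0.936, F1=2PR/(P+R)=2TP/(2TP+FP+FN)=234/284=0.8239
0.4306 < 0.8239 → Model B

Model B


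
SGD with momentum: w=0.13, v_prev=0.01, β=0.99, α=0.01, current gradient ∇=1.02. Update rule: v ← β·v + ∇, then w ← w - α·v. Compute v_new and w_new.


v_new = 0.99·0.01 + 1.02 = 0.0099 + 1.02 = 1.0299
w_new = 0.13 - 0.01·1.0299 = 0.13 - 0.010299 = 0.119701

v_new=1.0299, w_new=0.119701


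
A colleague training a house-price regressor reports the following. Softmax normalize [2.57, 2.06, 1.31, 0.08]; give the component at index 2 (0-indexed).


Exponentials: e^2.57=13.0658, e^2.06=7.846, e^1.31=3.7062, e^0.08=1.0833
Sum = 25.7013
Softmax = [0.5084, 0.3053, 0.1442, 0.0421]
p[2] = 3.7062/25.7013 = 0.1442

0.1442


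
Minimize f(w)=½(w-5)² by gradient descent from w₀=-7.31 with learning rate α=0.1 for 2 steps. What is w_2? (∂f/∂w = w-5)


step 1: grad = -7.31-5 = -12.31; w = -7.31 - 0.1·(-12.31) = -6.079
step 2: grad = -6.079-5 = -11.079; w = -6.079 - 0.1·(-11.079) = -4.9711

-4.9711


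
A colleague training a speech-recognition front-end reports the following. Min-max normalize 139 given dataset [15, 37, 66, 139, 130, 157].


min=15, max=157
(139-15)/(157-15) = 124/142 = 0.8732

0.8732


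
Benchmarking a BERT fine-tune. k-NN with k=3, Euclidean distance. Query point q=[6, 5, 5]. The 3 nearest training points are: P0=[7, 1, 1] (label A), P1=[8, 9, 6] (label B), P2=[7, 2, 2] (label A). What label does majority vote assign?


d(q,P0) = 5.7446  (label A)
d(q,P1) = 4.5826  (label B)
d(q,P2) = 4.3589  (label A)
Votes: A=2, B=1
Majority → A

A


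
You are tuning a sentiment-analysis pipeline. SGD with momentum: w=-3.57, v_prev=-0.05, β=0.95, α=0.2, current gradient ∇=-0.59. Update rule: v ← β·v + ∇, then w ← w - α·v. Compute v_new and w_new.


v_new = 0.95·-0.05 - 0.59 = -0.0475 - 0.59 = -0.6375
w_new = -3.57 - 0.2·-0.6375 = -3.57 + 0.1275 = -3.4425

v_new=-0.6375, w_new=-3.4425


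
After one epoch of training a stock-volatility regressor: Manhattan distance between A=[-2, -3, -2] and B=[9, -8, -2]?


d = |-2-9| + |-3+ 8| + |-2+ 2|
  = 11 + 5 + 0
  = 16

16


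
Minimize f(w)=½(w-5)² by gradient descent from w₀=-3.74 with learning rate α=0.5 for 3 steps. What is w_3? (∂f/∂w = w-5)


step 1: grad = -3.74-5 = -8.74; w = -3.74 - 0.5·(-8.74) = 0.63
step 2: grad = 0.63-5 = -4.37; w = 0.63 - 0.5·(-4.37) = 2.815
step 3: grad = 2.815-5 = -2.185; w = 2.815 - 0.5·(-2.185) = 3.9075

3.9075


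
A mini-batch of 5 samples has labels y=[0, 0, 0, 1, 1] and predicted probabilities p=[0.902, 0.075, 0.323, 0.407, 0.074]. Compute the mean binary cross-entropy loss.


L[0] = -ln(1-0.902) = -ln(0.098) = 2.3228
L[1] = -ln(1-0.075) = -ln(0.925) = 0.078
L[2] = -ln(1-0.323) = -ln(0.677) = 0.3901
L[3] = -ln(0.407) = 0.8989
L[4] = -ln(0.074) = 2.6037
mean = (2.3228 + 0.078 + 0.3901 + 0.8989 + 2.6037)/5 = 1.2587

1.2587


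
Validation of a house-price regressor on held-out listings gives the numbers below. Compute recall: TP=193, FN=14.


Recall = TP/(TP+FN)
= 193/(193+14)
= 193/207 = 93.24%

93.24%


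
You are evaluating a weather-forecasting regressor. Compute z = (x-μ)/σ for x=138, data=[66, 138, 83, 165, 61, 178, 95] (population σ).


μ = 112.2857, σ = 44.2193
z = (138 - 112.2857)/44.2193 = 0.5815

0.5815


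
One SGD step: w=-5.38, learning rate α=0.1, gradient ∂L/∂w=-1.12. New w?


w_new = w - α·∇
= -5.38 - 0.1·-1.12
= -5.38 + 0.112
= -5.268

-5.268


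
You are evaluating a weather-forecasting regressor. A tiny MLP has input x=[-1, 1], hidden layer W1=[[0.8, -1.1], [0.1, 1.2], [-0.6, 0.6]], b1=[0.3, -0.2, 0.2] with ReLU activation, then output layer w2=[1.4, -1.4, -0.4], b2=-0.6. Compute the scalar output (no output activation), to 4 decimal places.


z1[0] = (0.8)·(-1) + (-1.1)·(1) + 0.3 = -1.6
z1[1] = (0.1)·(-1) + (1.2)·(1) - 0.2 = 0.9
z1[2] = (-0.6)·(-1) + (0.6)·(1) + 0.2 = 1.4
h = ReLU(z1) = [0.0, 0.9, 1.4]
output = (1.4)·(0.0) + (-1.4)·(0.9) + (-0.4)·(1.4) - 0.6 = -2.42

-2.42


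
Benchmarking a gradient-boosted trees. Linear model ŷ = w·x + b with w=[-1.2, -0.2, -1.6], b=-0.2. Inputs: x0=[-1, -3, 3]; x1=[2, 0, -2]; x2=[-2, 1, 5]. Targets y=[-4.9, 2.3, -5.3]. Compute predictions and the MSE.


ŷ0 = (-1.2)·(-1) + (-0.2)·(-3) + (-1.6)·(3) - 0.2 = -3.2
ŷ1 = (-1.2)·(2) + (-0.2)·(0) + (-1.6)·(-2) - 0.2 = 0.6
ŷ2 = (-1.2)·(-2) + (-0.2)·(1) + (-1.6)·(5) - 0.2 = -6.0
errors² = [2.89, 2.89, 0.49]
MSE = 6.2700/3 = 2.09

2.09


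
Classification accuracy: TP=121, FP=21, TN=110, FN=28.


Accuracy = (TP+TN)/(TP+TN+FP+FN)
= (121+110)/(280)
= 231/280 = 82.5%

82.5%


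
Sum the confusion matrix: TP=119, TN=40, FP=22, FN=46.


Total = TP + TN + FP + FN
= 119 + 40 + 22 + 46
= 227
(Predicted positive: 141, predicted negative: 86)

227


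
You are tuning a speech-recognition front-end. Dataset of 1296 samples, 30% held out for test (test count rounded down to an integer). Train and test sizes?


Test = ⌊1296·30/100⌋ = 388
Train = 1296 - 388 = 908

Train: 908, Test: 388


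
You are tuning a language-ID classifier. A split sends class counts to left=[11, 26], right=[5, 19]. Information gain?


Parent = [16, 45], H_parent = 0.8302
H_left = 0.878 (n=37), H_right = 0.7383 (n=24)
H_children = (37/61)·0.878 + (24/61)·0.7383 = 0.823
IG = 0.8302 - 0.823 = 0.0072

0.0072
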